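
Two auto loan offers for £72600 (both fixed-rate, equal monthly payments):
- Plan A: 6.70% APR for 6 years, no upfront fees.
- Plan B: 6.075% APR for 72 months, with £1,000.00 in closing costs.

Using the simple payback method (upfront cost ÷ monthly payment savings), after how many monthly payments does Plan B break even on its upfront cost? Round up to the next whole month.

Plan A: at 6.70% the monthly rate is 0.0055833, so the payment is 72,600 × 0.0055833 / (1 − 1.0055833^−72) = £1,227.33.
Plan B: at 6.075% the monthly rate is 0.0050625, so the payment is 72,600 × 0.0050625 / (1 − 1.0050625^−72) = £1,205.76.
Monthly savings = £1,227.33 − £1,205.76 = £21.57.
Break-even = £1,000.00 / £21.57 = 46.36 → 47 months.

47 months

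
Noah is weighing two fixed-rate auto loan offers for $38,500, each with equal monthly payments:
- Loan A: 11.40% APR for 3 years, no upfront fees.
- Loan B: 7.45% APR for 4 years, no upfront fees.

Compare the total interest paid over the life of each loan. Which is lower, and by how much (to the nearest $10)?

Loan A: monthly rate = 11.4%/12 = 0.0095000; payment = 38,500 × 0.0095000 / (1 − (1+0.0095000)^−36) = $1,267.75.
Total interest on Loan A = 36 × $1,267.75 − $38,500 = $7,139.00.
Loan B: at 7.45% the monthly rate is 0.0062083, so the payment is 38,500 × 0.0062083 / (1 − 1.0062083^−48) = $929.99.
Total interest on Loan B = 48 × $929.99 − $38,500 = $6,139.52.
Loan B is lower by $999.48.

Loan B by $1,000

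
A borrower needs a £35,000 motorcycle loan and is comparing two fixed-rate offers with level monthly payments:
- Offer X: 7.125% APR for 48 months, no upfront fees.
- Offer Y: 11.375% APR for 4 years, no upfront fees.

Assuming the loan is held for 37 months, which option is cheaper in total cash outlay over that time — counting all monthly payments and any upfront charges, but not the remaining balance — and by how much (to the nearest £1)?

Offer X: monthly rate = 7.125%/12 = 0.0059375; payment = 35,000 × 0.0059375 / (1 − (1+0.0059375)^−48) = £840.15.
Offer Y: monthly rate = 11.375%/12 = 0.0094792; payment = 35,000 × 0.0094792 / (1 − (1+0.0094792)^−48) = £910.98.
Over 37 months: Offer X costs 37 × £840.15 = £31,085.55; Offer Y costs 37 × £910.98 = £33,706.26.
Offer X is cheaper by £33,706.26 − £31,085.55 = £2,620.71.

Offer X by £2,621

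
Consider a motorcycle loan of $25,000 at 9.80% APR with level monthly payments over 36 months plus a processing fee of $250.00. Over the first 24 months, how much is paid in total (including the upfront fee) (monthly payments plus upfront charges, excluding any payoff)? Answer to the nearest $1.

At 9.80% the monthly rate is 0.0081667, so the payment is 25,000 × 0.0081667 / (1 − 1.0081667^−36) = $804.33.
Total outlay = 24 × $804.33 + $250.00 = $19,553.92.

$19,554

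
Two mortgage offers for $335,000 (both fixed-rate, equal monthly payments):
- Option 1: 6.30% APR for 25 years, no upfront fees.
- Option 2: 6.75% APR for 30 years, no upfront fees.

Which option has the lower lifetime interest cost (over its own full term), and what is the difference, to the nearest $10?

Option 1 by $116,130

Option 1: monthly rate = 6.3%/12 = 0.0052500; payment = 335,000 × 0.0052500 / (1 − (1+0.0052500)^−300) = $2,220.26.
Total interest on Option 1 = 300 × $2,220.26 − $335,000 = $331,078.00.
Option 2: at 6.75% the monthly rate is 0.0056250, so the payment is 335,000 × 0.0056250 / (1 − 1.0056250^−360) = $2,172.80.
Total interest on Option 2 = 360 × $2,172.80 − $335,000 = $447,208.00.
Option 1 is lower by $116,130.00.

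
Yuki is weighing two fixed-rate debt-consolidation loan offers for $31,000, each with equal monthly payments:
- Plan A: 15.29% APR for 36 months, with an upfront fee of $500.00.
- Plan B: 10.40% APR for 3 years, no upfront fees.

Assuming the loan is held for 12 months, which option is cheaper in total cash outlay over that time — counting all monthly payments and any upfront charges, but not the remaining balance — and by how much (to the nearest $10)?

Plan B by $1,380

Plan A: at 15.29% the monthly rate is 0.0127417, so the payment is 31,000 × 0.0127417 / (1 − 1.0127417^−36) = $1,079.03.
Plan B: at 10.40% the monthly rate is 0.0086667, so the payment is 31,000 × 0.0086667 / (1 − 1.0086667^−36) = $1,006.11.
Over 12 months: Plan A costs 12 × $1,079.03 + $500.00 = $13,448.36; Plan B costs 12 × $1,006.11 = $12,073.32.
Plan B is cheaper by $13,448.36 − $12,073.32 = $1,375.04.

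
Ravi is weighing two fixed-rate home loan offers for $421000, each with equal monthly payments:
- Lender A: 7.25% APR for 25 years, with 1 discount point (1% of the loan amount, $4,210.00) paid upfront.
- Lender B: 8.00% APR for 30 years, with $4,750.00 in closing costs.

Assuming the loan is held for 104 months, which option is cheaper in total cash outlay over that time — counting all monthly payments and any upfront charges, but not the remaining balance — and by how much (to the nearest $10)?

Lender A: at 7.25% the monthly rate is 0.0060417, so the payment is 421,000 × 0.0060417 / (1 − 1.0060417^−300) = $3,043.02.
Lender B: at 8.00% the monthly rate is 0.0066667, so the payment is 421,000 × 0.0066667 / (1 − 1.0066667^−360) = $3,089.15.
Over 104 months: Lender A costs 104 × $3,043.02 + $4,210.00 = $320,684.08; Lender B costs 104 × $3,089.15 + $4,750.00 = $326,021.60.
Lender A is cheaper by $326,021.60 − $320,684.08 = $5,337.52.

Lender A by $5,340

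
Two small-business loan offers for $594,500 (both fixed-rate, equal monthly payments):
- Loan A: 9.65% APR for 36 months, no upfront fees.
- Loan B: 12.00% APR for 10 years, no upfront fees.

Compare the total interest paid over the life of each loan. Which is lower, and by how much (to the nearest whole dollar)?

Loan A: monthly rate = 9.65%/12 = 0.0080417; payment = 594,500 × 0.0080417 / (1 − (1+0.0080417)^−36) = $19,085.30.
Total interest on Loan A = 36 × $19,085.30 − $594,500 = $92,570.80.
Loan B: monthly rate = 12%/12 = 0.0100000; payment = 594,500 × 0.0100000 / (1 − (1+0.0100000)^−120) = $8,529.35.
Total interest on Loan B = 120 × $8,529.35 − $594,500 = $429,022.00.
Loan A is lower by $336,451.20.

Loan A by $336,451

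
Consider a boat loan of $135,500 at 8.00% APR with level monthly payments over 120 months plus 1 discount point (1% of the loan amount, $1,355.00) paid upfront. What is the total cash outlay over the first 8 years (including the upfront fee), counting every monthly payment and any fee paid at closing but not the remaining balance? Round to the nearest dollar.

At 8.00% the monthly rate is 0.0066667, so the payment is 135,500 × 0.0066667 / (1 − 1.0066667^−120) = $1,643.99.
Total outlay = 96 × $1,643.99 + $1,355.00 = $159,178.04.

$159,178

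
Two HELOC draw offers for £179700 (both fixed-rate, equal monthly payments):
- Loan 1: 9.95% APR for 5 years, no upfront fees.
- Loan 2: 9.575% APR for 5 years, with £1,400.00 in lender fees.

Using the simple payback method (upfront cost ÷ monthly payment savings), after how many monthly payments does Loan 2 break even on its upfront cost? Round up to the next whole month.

43 months

Loan 1: at 9.95% the monthly rate is 0.0082917, so the payment is 179,700 × 0.0082917 / (1 − 1.0082917^−60) = £3,813.67.
Loan 2: monthly rate = 9.575%/12 = 0.0079792; payment = 179,700 × 0.0079792 / (1 − (1+0.0079792)^−60) = £3,780.62.
Monthly savings = £3,813.67 − £3,780.62 = £33.05.
Break-even = £1,400.00 / £33.05 = 42.36 → 43 months.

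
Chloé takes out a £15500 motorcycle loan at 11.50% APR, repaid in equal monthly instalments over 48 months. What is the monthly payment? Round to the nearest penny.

£404.38

At 11.50% the monthly rate is 0.0095833, so the payment is 15,500 × 0.0095833 / (1 − 1.0095833^−48) = £404.38.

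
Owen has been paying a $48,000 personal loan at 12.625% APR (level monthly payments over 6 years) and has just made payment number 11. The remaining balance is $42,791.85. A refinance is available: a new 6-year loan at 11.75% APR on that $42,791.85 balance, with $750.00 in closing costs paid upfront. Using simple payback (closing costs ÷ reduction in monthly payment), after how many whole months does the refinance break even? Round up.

7 months

Current payment = 48,000 × 12.625%/12 / (1 − (1+0.0105208)^−72) = $954.08.
Refinanced payment = 42,791.85 × 0.0097917 / (1 − (1+0.0097917)^−72) = $831.04.
Monthly savings = $954.08 − $831.04 = $123.04.
Break-even = $750.00 / $123.04 = 6.10 → 7 months.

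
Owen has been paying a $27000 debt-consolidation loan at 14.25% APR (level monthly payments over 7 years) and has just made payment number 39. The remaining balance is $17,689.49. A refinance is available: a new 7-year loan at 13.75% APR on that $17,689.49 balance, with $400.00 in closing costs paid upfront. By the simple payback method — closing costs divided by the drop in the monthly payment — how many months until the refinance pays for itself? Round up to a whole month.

Current payment = 27,000 × 14.25%/12 / (1 − (1+0.0118750)^−84) = $509.72.
Refinanced payment = 17,689.49 × 0.0114583 / (1 − (1+0.0114583)^−84) = $329.06.
Monthly savings = $509.72 − $329.06 = $180.66.
Break-even = $400.00 / $180.66 = 2.21 → 3 months.

3 months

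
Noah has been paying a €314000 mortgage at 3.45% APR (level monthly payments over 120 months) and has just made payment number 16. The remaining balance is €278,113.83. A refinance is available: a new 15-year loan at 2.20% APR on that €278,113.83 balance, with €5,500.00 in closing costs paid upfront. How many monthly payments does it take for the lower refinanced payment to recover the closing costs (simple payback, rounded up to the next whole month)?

Current payment = 314,000 × 3.45%/12 / (1 − (1+0.0028750)^−120) = €3,097.67.
Refinanced payment = 278,113.83 × 0.0018333 / (1 − (1+0.0018333)^−180) = €1,815.41.
Monthly savings = €3,097.67 − €1,815.41 = €1,282.26.
Break-even = €5,500.00 / €1,282.26 = 4.29 → 5 months.

5 months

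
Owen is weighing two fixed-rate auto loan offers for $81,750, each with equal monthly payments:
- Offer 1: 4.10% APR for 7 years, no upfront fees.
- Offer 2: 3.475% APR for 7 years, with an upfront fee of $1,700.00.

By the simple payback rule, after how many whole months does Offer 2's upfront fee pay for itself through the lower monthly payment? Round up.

Offer 1: at 4.10% the monthly rate is 0.0034167, so the payment is 81,750 × 0.0034167 / (1 − 1.0034167^−84) = $1,121.19.
Offer 2: monthly rate = 3.475%/12 = 0.0028958; payment = 81,750 × 0.0028958 / (1 − (1+0.0028958)^−84) = $1,097.78.
Monthly savings = $1,121.19 − $1,097.78 = $23.41.
Break-even = $1,700.00 / $23.41 = 72.62 → 73 months.

73 months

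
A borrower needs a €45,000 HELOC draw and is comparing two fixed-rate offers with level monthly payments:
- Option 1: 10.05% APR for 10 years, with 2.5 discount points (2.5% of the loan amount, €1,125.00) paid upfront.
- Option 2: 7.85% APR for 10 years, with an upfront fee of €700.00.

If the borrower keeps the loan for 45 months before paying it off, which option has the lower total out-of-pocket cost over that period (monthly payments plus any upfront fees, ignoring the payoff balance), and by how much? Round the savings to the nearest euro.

Option 2 by €2,833

Option 1: at 10.05% the monthly rate is 0.0083750, so the payment is 45,000 × 0.0083750 / (1 − 1.0083750^−120) = €595.92.
Option 2: monthly rate = 7.85%/12 = 0.0065417; payment = 45,000 × 0.0065417 / (1 − (1+0.0065417)^−120) = €542.41.
Over 45 months: Option 1 costs 45 × €595.92 + €1,125.00 = €27,941.40; Option 2 costs 45 × €542.41 + €700.00 = €25,108.45.
Option 2 is cheaper by €27,941.40 − €25,108.45 = €2,832.95.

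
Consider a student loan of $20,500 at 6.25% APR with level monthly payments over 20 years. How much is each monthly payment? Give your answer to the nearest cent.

Monthly rate = 6.25%/12 = 0.0052083; payment = 20,500 × 0.0052083 / (1 − (1+0.0052083)^−240) = $149.84.

$149.84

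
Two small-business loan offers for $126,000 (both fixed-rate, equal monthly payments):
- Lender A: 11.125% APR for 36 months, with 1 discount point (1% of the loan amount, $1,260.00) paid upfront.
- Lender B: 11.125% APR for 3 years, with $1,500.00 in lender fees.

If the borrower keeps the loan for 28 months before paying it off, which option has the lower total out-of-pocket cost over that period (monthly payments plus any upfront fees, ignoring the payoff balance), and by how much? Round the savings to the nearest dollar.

Lender A by $240

Lender A: monthly rate = 11.125%/12 = 0.0092708; payment = 126,000 × 0.0092708 / (1 − (1+0.0092708)^−36) = $4,132.54.
Lender B: monthly rate = 11.125%/12 = 0.0092708; payment = 126,000 × 0.0092708 / (1 − (1+0.0092708)^−36) = $4,132.54.
Over 28 months: Lender A costs 28 × $4,132.54 + $1,260.00 = $116,971.12; Lender B costs 28 × $4,132.54 + $1,500.00 = $117,211.12.
Lender A is cheaper by $117,211.12 − $116,971.12 = $240.00.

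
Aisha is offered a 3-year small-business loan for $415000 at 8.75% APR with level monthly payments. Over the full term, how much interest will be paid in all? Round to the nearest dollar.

$58,352

At 8.75% the monthly rate is 0.0072917, so the payment is 415,000 × 0.0072917 / (1 − 1.0072917^−36) = $13,148.66.
Total paid = 36 × $13,148.66 = $473,351.76; interest = $473,351.76 − $415,000 = $58,351.76.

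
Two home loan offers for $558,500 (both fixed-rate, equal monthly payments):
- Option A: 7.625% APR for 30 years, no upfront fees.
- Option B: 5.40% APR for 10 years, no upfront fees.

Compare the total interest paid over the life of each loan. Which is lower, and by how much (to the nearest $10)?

Option A: monthly rate = 7.625%/12 = 0.0063542; payment = 558,500 × 0.0063542 / (1 − (1+0.0063542)^−360) = $3,953.03.
Total interest on Option A = 360 × $3,953.03 − $558,500 = $864,590.80.
Option B: at 5.40% the monthly rate is 0.0045000, so the payment is 558,500 × 0.0045000 / (1 − 1.0045000^−120) = $6,033.56.
Total interest on Option B = 120 × $6,033.56 − $558,500 = $165,527.20.
Option B is lower by $699,063.60.

Option B by $699,060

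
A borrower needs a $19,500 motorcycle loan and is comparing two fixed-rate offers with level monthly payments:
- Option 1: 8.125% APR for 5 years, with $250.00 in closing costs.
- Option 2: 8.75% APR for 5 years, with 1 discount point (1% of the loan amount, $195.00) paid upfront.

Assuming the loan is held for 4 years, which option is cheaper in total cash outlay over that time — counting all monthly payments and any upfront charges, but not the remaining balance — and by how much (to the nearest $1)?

Option 1: at 8.125% the monthly rate is 0.0067708, so the payment is 19,500 × 0.0067708 / (1 − 1.0067708^−60) = $396.56.
Option 2: monthly rate = 8.75%/12 = 0.0072917; payment = 19,500 × 0.0072917 / (1 − (1+0.0072917)^−60) = $402.43.
Over 48 months: Option 1 costs 48 × $396.56 + $250.00 = $19,284.88; Option 2 costs 48 × $402.43 + $195.00 = $19,511.64.
Option 1 is cheaper by $19,511.64 − $19,284.88 = $226.76.

Option 1 by $227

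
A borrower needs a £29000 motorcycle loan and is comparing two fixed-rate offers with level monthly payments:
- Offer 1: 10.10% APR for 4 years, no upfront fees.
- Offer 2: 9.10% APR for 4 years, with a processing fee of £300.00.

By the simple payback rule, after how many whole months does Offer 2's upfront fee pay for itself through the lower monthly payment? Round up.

Offer 1: at 10.10% the monthly rate is 0.0084167, so the payment is 29,000 × 0.0084167 / (1 − 1.0084167^−48) = £736.91.
Offer 2: monthly rate = 9.1%/12 = 0.0075833; payment = 29,000 × 0.0075833 / (1 − (1+0.0075833)^−48) = £723.04.
Monthly savings = £736.91 − £723.04 = £13.87.
Break-even = £300.00 / £13.87 = 21.63 → 22 months.

22 months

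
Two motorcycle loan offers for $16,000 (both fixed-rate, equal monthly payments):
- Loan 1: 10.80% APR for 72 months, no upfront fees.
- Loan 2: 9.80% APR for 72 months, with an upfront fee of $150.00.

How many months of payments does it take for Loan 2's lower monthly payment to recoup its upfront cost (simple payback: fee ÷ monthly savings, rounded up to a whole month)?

19 months

Loan 1: at 10.80% the monthly rate is 0.0090000, so the payment is 16,000 × 0.0090000 / (1 − 1.0090000^−72) = $302.91.
Loan 2: at 9.80% the monthly rate is 0.0081667, so the payment is 16,000 × 0.0081667 / (1 − 1.0081667^−72) = $294.80.
Monthly savings = $302.91 − $294.80 = $8.11.
Break-even = $150.00 / $8.11 = 18.50 → 19 months.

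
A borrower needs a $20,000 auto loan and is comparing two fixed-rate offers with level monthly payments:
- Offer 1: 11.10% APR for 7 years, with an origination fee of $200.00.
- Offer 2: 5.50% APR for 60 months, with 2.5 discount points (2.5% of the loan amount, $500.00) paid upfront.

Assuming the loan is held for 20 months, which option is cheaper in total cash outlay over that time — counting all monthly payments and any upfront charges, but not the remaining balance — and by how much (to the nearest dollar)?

Offer 1 by $1,070

Offer 1: monthly rate = 11.1%/12 = 0.0092500; payment = 20,000 × 0.0092500 / (1 − (1+0.0092500)^−84) = $343.50.
Offer 2: monthly rate = 5.5%/12 = 0.0045833; payment = 20,000 × 0.0045833 / (1 − (1+0.0045833)^−60) = $382.02.
Over 20 months: Offer 1 costs 20 × $343.50 + $200.00 = $7,070.00; Offer 2 costs 20 × $382.02 + $500.00 = $8,140.40.
Offer 1 is cheaper by $8,140.40 − $7,070.00 = $1,070.40.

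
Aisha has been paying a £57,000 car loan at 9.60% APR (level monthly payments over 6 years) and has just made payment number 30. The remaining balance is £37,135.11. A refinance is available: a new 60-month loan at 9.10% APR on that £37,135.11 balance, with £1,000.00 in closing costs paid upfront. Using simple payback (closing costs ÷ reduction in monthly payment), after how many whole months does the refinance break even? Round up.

Current payment = 57,000 × 9.6%/12 / (1 − (1+0.0080000)^−72) = £1,044.51.
Refinanced payment = 37,135.11 × 0.0075833 / (1 − (1+0.0075833)^−60) = £772.67.
Monthly savings = £1,044.51 − £772.67 = £271.84.
Break-even = £1,000.00 / £271.84 = 3.68 → 4 months.

4 months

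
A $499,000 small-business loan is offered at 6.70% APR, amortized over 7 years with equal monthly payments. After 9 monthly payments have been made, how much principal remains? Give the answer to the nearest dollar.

With monthly rate i = 6.7%/12 = 0.0055833, the balance after k of n payments is P · [(1+i)^n − (1+i)^k] / [(1+i)^n − 1].
(1+0.0055833)^84 = 1.59631135 and (1+0.0055833)^9 = 1.05138699, so the balance is 499,000 × (1.59631135 − 1.05138699) / (1.59631135 − 1) = $455,998.79.

$455,999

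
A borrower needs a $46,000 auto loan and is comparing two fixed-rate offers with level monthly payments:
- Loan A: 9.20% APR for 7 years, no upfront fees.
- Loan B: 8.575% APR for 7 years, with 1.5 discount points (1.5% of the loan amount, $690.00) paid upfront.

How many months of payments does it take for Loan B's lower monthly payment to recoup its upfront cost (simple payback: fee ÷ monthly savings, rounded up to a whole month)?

Loan A: monthly rate = 9.2%/12 = 0.0076667; payment = 46,000 × 0.0076667 / (1 − (1+0.0076667)^−84) = $744.78.
Loan B: at 8.575% the monthly rate is 0.0071458, so the payment is 46,000 × 0.0071458 / (1 − 1.0071458^−84) = $730.21.
Monthly savings = $744.78 − $730.21 = $14.57.
Break-even = $690.00 / $14.57 = 47.36 → 48 months.

48 months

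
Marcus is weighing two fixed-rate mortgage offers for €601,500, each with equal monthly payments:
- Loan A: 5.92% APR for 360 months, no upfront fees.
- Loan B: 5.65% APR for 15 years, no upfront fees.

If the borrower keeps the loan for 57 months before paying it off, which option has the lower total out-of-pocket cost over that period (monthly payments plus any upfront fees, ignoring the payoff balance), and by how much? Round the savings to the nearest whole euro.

Loan A: monthly rate = 5.92%/12 = 0.0049333; payment = 601,500 × 0.0049333 / (1 − (1+0.0049333)^−360) = €3,575.42.
Loan B: at 5.65% the monthly rate is 0.0047083, so the payment is 601,500 × 0.0047083 / (1 − 1.0047083^−180) = €4,962.77.
Over 57 months: Loan A costs 57 × €3,575.42 = €203,798.94; Loan B costs 57 × €4,962.77 = €282,877.89.
Loan A is cheaper by €282,877.89 − €203,798.94 = €79,078.95.

Loan A by €79,079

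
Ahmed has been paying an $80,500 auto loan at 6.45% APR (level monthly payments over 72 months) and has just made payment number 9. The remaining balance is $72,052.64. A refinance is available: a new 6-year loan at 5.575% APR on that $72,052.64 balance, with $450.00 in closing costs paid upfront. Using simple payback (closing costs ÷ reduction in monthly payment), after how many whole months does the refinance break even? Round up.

3 months

Current payment = 80,500 × 6.45%/12 / (1 − (1+0.0053750)^−72) = $1,351.28.
Refinanced payment = 72,052.64 × 0.0046458 / (1 − (1+0.0046458)^−72) = $1,179.72.
Monthly savings = $1,351.28 − $1,179.72 = $171.56.
Break-even = $450.00 / $171.56 = 2.62 → 3 months.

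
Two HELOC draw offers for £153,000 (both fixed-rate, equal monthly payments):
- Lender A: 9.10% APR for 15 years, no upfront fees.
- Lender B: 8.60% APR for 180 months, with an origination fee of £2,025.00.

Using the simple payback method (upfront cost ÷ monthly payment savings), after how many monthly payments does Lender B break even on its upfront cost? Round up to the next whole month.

45 months

Lender A: at 9.10% the monthly rate is 0.0075833, so the payment is 153,000 × 0.0075833 / (1 − 1.0075833^−180) = £1,560.94.
Lender B: at 8.60% the monthly rate is 0.0071667, so the payment is 153,000 × 0.0071667 / (1 − 1.0071667^−180) = £1,515.63.
Monthly savings = £1,560.94 − £1,515.63 = £45.31.
Break-even = £2,025.00 / £45.31 = 44.69 → 45 months.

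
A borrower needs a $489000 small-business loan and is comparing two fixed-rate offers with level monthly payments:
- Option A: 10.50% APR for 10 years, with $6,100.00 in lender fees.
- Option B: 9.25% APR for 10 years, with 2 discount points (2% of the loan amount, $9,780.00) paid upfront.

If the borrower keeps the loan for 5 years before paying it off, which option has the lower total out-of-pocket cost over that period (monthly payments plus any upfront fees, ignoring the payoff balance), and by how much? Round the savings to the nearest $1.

Option A: at 10.50% the monthly rate is 0.0087500, so the payment is 489,000 × 0.0087500 / (1 − 1.0087500^−120) = $6,598.32.
Option B: monthly rate = 9.25%/12 = 0.0077083; payment = 489,000 × 0.0077083 / (1 − (1+0.0077083)^−120) = $6,260.80.
Over 60 months: Option A costs 60 × $6,598.32 + $6,100.00 = $401,999.20; Option B costs 60 × $6,260.80 + $9,780.00 = $385,428.00.
Option B is cheaper by $401,999.20 − $385,428.00 = $16,571.20.

Option B by $16,571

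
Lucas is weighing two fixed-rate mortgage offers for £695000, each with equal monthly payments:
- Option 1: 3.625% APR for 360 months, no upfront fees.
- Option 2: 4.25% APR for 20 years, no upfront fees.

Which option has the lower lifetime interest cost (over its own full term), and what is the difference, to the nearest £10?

Option 1: monthly rate = 3.625%/12 = 0.0030208; payment = 695,000 × 0.0030208 / (1 − (1+0.0030208)^−360) = £3,169.56.
Total interest on Option 1 = 360 × £3,169.56 − £695,000 = £446,041.60.
Option 2: monthly rate = 4.25%/12 = 0.0035417; payment = 695,000 × 0.0035417 / (1 − (1+0.0035417)^−240) = £4,303.68.
Total interest on Option 2 = 240 × £4,303.68 − £695,000 = £337,883.20.
Option 2 is lower by £108,158.40.

Option 2 by £108,160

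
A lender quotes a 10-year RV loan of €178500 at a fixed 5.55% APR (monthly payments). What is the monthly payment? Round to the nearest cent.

At 5.55% the monthly rate is 0.0046250, so the payment is 178,500 × 0.0046250 / (1 − 1.0046250^−120) = €1,941.62.

€1,941.62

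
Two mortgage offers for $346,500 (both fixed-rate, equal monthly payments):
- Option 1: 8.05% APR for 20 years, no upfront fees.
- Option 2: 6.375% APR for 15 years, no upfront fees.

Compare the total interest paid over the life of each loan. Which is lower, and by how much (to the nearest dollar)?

Option 1: monthly rate = 8.05%/12 = 0.0067083; payment = 346,500 × 0.0067083 / (1 − (1+0.0067083)^−240) = $2,909.06.
Total interest on Option 1 = 240 × $2,909.06 − $346,500 = $351,674.40.
Option 2: monthly rate = 6.375%/12 = 0.0053125; payment = 346,500 × 0.0053125 / (1 − (1+0.0053125)^−180) = $2,994.63.
Total interest on Option 2 = 180 × $2,994.63 − $346,500 = $192,533.40.
Option 2 is lower by $159,141.00.

Option 2 by $159,141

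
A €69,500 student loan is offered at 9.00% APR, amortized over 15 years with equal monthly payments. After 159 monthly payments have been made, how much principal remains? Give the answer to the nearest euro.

€13,649

With monthly rate i = 9%/12 = 0.0075000, the balance after k of n payments is P · [(1+i)^n − (1+i)^k] / [(1+i)^n − 1].
(1+0.0075000)^180 = 3.83804327 and (1+0.0075000)^159 = 3.28067882, so the balance is 69,500 × (3.83804327 − 3.28067882) / (3.83804327 − 1) = €13,649.13.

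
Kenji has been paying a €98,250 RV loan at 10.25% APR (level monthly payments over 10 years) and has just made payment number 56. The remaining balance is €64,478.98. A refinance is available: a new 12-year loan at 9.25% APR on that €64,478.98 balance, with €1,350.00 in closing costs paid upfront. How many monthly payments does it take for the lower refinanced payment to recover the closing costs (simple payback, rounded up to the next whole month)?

3 months

Current payment = 98,250 × 10.25%/12 / (1 − (1+0.0085417)^−120) = €1,312.02.
Refinanced payment = 64,478.98 × 0.0077083 / (1 − (1+0.0077083)^−144) = €742.90.
Monthly savings = €1,312.02 − €742.90 = €569.12.
Break-even = €1,350.00 / €569.12 = 2.37 → 3 months.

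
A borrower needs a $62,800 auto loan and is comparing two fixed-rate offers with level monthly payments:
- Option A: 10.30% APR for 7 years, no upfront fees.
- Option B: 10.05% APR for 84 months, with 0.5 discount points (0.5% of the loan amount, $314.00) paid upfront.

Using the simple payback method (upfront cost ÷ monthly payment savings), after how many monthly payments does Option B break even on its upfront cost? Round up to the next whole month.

39 months

Option A: at 10.30% the monthly rate is 0.0085833, so the payment is 62,800 × 0.0085833 / (1 − 1.0085833^−84) = $1,052.31.
Option B: at 10.05% the monthly rate is 0.0083750, so the payment is 62,800 × 0.0083750 / (1 − 1.0083750^−84) = $1,044.18.
Monthly savings = $1,052.31 − $1,044.18 = $8.13.
Break-even = $314.00 / $8.13 = 38.62 → 39 months.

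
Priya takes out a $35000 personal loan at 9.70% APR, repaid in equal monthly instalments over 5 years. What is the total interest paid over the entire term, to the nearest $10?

$9,310

Monthly rate = 9.7%/12 = 0.0080833; payment = 35,000 × 0.0080833 / (1 − (1+0.0080833)^−60) = $738.49.
Total paid = 60 × $738.49 = $44,309.40; interest = $44,309.40 − $35,000 = $9,309.40.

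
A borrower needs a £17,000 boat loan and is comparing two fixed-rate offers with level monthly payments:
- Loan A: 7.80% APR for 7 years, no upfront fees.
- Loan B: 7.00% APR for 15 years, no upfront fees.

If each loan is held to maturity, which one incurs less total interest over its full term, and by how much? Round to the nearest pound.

Loan A: at 7.80% the monthly rate is 0.0065000, so the payment is 17,000 × 0.0065000 / (1 − 1.0065000^−84) = £263.27.
Total interest on Loan A = 84 × £263.27 − £17,000 = £5,114.68.
Loan B: monthly rate = 7%/12 = 0.0058333; payment = 17,000 × 0.0058333 / (1 − (1+0.0058333)^−180) = £152.80.
Total interest on Loan B = 180 × £152.80 − £17,000 = £10,504.00.
Loan A is lower by £5,389.32.

Loan A by £5,389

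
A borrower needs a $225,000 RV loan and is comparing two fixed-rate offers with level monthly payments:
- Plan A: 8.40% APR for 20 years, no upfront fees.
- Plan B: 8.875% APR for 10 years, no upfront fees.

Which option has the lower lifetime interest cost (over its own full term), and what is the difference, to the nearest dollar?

Plan A: monthly rate = 8.4%/12 = 0.0070000; payment = 225,000 × 0.0070000 / (1 − (1+0.0070000)^−240) = $1,938.39.
Total interest on Plan A = 240 × $1,938.39 − $225,000 = $240,213.60.
Plan B: monthly rate = 8.875%/12 = 0.0073958; payment = 225,000 × 0.0073958 / (1 − (1+0.0073958)^−120) = $2,835.01.
Total interest on Plan B = 120 × $2,835.01 − $225,000 = $115,201.20.
Plan B is lower by $125,012.40.

Plan B by $125,012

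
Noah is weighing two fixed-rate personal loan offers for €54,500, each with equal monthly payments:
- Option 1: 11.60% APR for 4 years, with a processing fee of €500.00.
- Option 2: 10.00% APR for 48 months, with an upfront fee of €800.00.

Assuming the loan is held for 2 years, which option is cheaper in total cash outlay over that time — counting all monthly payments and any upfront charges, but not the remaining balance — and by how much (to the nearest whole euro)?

Option 1: at 11.60% the monthly rate is 0.0096667, so the payment is 54,500 × 0.0096667 / (1 − 1.0096667^−48) = €1,424.51.
Option 2: monthly rate = 10%/12 = 0.0083333; payment = 54,500 × 0.0083333 / (1 − (1+0.0083333)^−48) = €1,382.26.
Over 24 months: Option 1 costs 24 × €1,424.51 + €500.00 = €34,688.24; Option 2 costs 24 × €1,382.26 + €800.00 = €33,974.24.
Option 2 is cheaper by €34,688.24 − €33,974.24 = €714.00.

Option 2 by €714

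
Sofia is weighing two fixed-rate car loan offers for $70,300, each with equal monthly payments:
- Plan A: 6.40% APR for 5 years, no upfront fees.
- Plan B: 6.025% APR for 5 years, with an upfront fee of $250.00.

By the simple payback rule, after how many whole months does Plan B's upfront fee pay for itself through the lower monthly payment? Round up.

21 months

Plan A: at 6.40% the monthly rate is 0.0053333, so the payment is 70,300 × 0.0053333 / (1 − 1.0053333^−60) = $1,372.21.
Plan B: at 6.025% the monthly rate is 0.0050208, so the payment is 70,300 × 0.0050208 / (1 − 1.0050208^−60) = $1,359.91.
Monthly savings = $1,372.21 − $1,359.91 = $12.30.
Break-even = $250.00 / $12.30 = 20.33 → 21 months.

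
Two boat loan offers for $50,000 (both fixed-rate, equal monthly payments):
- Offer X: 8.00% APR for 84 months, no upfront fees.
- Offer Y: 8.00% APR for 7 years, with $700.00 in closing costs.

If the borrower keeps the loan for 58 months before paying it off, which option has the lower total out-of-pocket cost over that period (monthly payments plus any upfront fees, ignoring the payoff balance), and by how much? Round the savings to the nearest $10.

Offer X: monthly rate = 8%/12 = 0.0066667; payment = 50,000 × 0.0066667 / (1 − (1+0.0066667)^−84) = $779.31.
Offer Y: monthly rate = 8%/12 = 0.0066667; payment = 50,000 × 0.0066667 / (1 − (1+0.0066667)^−84) = $779.31.
Over 58 months: Offer X costs 58 × $779.31 = $45,199.98; Offer Y costs 58 × $779.31 + $700.00 = $45,899.98.
Offer X is cheaper by $45,899.98 − $45,199.98 = $700.00.

Offer X by $700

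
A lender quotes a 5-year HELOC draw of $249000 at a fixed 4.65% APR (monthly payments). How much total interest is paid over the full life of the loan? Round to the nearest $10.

Monthly rate = 4.65%/12 = 0.0038750; payment = 249,000 × 0.0038750 / (1 − (1+0.0038750)^−60) = $4,659.11.
Total paid = 60 × $4,659.11 = $279,546.60; interest = $279,546.60 − $249,000 = $30,546.60.

$30,550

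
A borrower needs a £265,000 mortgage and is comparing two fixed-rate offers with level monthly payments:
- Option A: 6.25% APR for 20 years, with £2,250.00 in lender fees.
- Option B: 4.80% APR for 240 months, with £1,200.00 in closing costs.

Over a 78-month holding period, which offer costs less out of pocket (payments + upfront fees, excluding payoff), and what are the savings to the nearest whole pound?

Option A: at 6.25% the monthly rate is 0.0052083, so the payment is 265,000 × 0.0052083 / (1 − 1.0052083^−240) = £1,936.96.
Option B: monthly rate = 4.8%/12 = 0.0040000; payment = 265,000 × 0.0040000 / (1 − (1+0.0040000)^−240) = £1,719.74.
Over 78 months: Option A costs 78 × £1,936.96 + £2,250.00 = £153,332.88; Option B costs 78 × £1,719.74 + £1,200.00 = £135,339.72.
Option B is cheaper by £153,332.88 − £135,339.72 = £17,993.16.

Option B by £17,993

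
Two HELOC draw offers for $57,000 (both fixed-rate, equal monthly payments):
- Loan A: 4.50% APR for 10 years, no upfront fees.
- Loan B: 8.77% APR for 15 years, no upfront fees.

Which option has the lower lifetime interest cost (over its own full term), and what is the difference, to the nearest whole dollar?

Loan A by $31,776

Loan A: monthly rate = 4.5%/12 = 0.0037500; payment = 57,000 × 0.0037500 / (1 − (1+0.0037500)^−120) = $590.74.
Total interest on Loan A = 120 × $590.74 − $57,000 = $13,888.80.
Loan B: at 8.77% the monthly rate is 0.0073083, so the payment is 57,000 × 0.0073083 / (1 − 1.0073083^−180) = $570.36.
Total interest on Loan B = 180 × $570.36 − $57,000 = $45,664.80.
Loan A is lower by $31,776.00.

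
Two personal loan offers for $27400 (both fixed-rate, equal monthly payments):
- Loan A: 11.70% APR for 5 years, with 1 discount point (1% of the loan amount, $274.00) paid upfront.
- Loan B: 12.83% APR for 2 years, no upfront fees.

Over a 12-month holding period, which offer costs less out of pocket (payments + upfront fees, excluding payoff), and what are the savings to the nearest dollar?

Loan A: monthly rate = 11.7%/12 = 0.0097500; payment = 27,400 × 0.0097500 / (1 − (1+0.0097500)^−60) = $605.35.
Loan B: monthly rate = 12.83%/12 = 0.0106917; payment = 27,400 × 0.0106917 / (1 − (1+0.0106917)^−24) = $1,300.46.
Over 12 months: Loan A costs 12 × $605.35 + $274.00 = $7,538.20; Loan B costs 12 × $1,300.46 = $15,605.52.
Loan A is cheaper by $15,605.52 − $7,538.20 = $8,067.32.

Loan A by $8,067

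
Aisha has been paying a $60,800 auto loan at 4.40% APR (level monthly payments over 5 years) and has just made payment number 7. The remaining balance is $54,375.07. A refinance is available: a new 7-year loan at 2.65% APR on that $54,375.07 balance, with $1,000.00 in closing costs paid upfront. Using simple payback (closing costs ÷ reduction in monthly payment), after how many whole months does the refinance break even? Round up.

3 months

Current payment = 60,800 × 4.4%/12 / (1 − (1+0.0036667)^−60) = $1,130.73.
Refinanced payment = 54,375.07 × 0.0022083 / (1 − (1+0.0022083)^−84) = $709.93.
Monthly savings = $1,130.73 − $709.93 = $420.80.
Break-even = $1,000.00 / $420.80 = 2.38 → 3 months.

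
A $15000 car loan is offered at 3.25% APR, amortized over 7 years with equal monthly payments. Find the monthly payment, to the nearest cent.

$199.89

At 3.25% the monthly rate is 0.0027083, so the payment is 15,000 × 0.0027083 / (1 − 1.0027083^−84) = $199.89.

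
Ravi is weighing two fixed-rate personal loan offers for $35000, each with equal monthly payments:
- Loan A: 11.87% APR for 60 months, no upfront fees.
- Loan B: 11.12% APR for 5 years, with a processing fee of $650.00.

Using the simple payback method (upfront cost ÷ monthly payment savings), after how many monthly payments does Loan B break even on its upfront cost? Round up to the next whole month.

50 months

Loan A: monthly rate = 11.87%/12 = 0.0098917; payment = 35,000 × 0.0098917 / (1 − (1+0.0098917)^−60) = $776.26.
Loan B: at 11.12% the monthly rate is 0.0092667, so the payment is 35,000 × 0.0092667 / (1 − 1.0092667^−60) = $763.08.
Monthly savings = $776.26 − $763.08 = $13.18.
Break-even = $650.00 / $13.18 = 49.32 → 50 months.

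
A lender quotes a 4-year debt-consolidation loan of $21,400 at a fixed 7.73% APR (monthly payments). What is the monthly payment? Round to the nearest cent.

At 7.73% the monthly rate is 0.0064417, so the payment is 21,400 × 0.0064417 / (1 − 1.0064417^−48) = $519.73.

$519.73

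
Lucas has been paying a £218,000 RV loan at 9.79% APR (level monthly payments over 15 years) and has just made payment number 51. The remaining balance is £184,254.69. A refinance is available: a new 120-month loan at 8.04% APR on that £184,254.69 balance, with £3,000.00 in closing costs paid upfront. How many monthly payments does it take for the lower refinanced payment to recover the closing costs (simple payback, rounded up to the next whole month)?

Current payment = 218,000 × 9.79%/12 / (1 − (1+0.0081583)^−180) = £2,314.71.
Refinanced payment = 184,254.69 × 0.0067000 / (1 − (1+0.0067000)^−120) = £2,239.41.
Monthly savings = £2,314.71 − £2,239.41 = £75.30.
Break-even = £3,000.00 / £75.30 = 39.84 → 40 months.

40 months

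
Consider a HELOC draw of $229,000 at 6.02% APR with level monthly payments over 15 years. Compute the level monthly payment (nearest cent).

At 6.02% the monthly rate is 0.0050167, so the payment is 229,000 × 0.0050167 / (1 − 1.0050167^−180) = $1,934.91.

$1,934.91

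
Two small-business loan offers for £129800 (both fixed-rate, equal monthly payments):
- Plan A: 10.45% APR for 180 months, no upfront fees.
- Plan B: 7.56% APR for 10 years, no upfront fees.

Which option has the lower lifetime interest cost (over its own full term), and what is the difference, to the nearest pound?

Plan A: at 10.45% the monthly rate is 0.0087083, so the payment is 129,800 × 0.0087083 / (1 − 1.0087083^−180) = £1,430.79.
Total interest on Plan A = 180 × £1,430.79 − £129,800 = £127,742.20.
Plan B: monthly rate = 7.56%/12 = 0.0063000; payment = 129,800 × 0.0063000 / (1 − (1+0.0063000)^−120) = £1,544.82.
Total interest on Plan B = 120 × £1,544.82 − £129,800 = £55,578.40.
Plan B is lower by £72,163.80.

Plan B by £72,164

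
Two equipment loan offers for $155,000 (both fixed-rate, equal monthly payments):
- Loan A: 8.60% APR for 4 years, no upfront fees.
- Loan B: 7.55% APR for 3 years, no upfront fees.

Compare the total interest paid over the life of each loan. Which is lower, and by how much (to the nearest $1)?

Loan A: monthly rate = 8.6%/12 = 0.0071667; payment = 155,000 × 0.0071667 / (1 − (1+0.0071667)^−48) = $3,827.81.
Total interest on Loan A = 48 × $3,827.81 − $155,000 = $28,734.88.
Loan B: monthly rate = 7.55%/12 = 0.0062917; payment = 155,000 × 0.0062917 / (1 − (1+0.0062917)^−36) = $4,825.02.
Total interest on Loan B = 36 × $4,825.02 − $155,000 = $18,700.72.
Loan B is lower by $10,034.16.

Loan B by $10,034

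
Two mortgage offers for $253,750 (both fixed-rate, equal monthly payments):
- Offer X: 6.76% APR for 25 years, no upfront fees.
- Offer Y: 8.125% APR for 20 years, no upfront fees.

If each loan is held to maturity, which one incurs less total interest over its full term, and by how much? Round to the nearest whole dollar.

Offer X: at 6.76% the monthly rate is 0.0056333, so the payment is 253,750 × 0.0056333 / (1 − 1.0056333^−300) = $1,754.79.
Total interest on Offer X = 300 × $1,754.79 − $253,750 = $272,687.00.
Offer Y: monthly rate = 8.125%/12 = 0.0067708; payment = 253,750 × 0.0067708 / (1 − (1+0.0067708)^−240) = $2,142.25.
Total interest on Offer Y = 240 × $2,142.25 − $253,750 = $260,390.00.
Offer Y is lower by $12,297.00.

Offer Y by $12,297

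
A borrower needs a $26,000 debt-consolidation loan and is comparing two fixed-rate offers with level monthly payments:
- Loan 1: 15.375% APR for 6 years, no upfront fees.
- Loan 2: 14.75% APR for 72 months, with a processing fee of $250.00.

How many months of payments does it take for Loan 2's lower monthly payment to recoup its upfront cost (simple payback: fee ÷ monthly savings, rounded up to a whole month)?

Loan 1: monthly rate = 15.375%/12 = 0.0128125; payment = 26,000 × 0.0128125 / (1 − (1+0.0128125)^−72) = $555.08.
Loan 2: monthly rate = 14.75%/12 = 0.0122917; payment = 26,000 × 0.0122917 / (1 − (1+0.0122917)^−72) = $546.25.
Monthly savings = $555.08 − $546.25 = $8.83.
Break-even = $250.00 / $8.83 = 28.31 → 29 months.

29 months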